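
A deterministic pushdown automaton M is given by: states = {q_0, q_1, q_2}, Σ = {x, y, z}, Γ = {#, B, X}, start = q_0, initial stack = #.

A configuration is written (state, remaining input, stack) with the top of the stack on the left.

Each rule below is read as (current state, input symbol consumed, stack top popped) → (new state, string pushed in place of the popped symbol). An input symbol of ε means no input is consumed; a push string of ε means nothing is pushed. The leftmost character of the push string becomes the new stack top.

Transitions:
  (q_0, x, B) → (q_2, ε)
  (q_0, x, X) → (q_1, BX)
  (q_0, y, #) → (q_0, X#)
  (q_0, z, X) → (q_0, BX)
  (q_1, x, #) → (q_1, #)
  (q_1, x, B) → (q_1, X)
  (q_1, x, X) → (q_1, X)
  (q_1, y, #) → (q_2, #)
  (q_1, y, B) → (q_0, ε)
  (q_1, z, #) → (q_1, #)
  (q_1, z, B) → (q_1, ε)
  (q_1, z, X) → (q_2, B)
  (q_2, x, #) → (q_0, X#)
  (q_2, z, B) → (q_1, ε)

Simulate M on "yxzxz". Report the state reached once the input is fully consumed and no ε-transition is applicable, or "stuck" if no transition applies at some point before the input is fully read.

(q_0, yxzxz, #)
  read y, top #: go to q_0, push X# → (q_0, xzxz, X#)
  read x, top X: go to q_1, push BX → (q_1, zxz, BX#)
  read z, top B: go to q_1, push ε → (q_1, xz, X#)
  read x, top X: go to q_1, push X → (q_1, z, X#)
  read z, top X: go to q_2, push B → (q_2, ε, B#)
All input consumed; M is in state q_2.

q_2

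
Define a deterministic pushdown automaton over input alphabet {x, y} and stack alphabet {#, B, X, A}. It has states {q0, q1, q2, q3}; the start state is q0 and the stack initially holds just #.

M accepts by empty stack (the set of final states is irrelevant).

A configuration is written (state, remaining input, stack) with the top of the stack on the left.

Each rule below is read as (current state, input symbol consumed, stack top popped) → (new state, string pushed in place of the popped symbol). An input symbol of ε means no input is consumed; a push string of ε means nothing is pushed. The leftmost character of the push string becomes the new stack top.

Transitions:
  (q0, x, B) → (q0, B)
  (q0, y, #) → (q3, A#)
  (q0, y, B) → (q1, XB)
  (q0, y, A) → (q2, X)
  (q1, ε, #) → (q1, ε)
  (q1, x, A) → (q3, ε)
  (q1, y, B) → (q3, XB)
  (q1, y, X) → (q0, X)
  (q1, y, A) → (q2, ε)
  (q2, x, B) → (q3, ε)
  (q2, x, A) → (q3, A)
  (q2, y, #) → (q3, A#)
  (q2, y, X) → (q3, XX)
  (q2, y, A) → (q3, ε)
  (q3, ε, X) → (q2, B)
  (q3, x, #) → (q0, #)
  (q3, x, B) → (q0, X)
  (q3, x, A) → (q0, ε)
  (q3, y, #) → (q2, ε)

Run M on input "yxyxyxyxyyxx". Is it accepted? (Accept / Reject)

Reject

(q0, yxyxyxyxyyxx, #)
  read y, top #: go to q3, push A# → (q3, xyxyxyxyyxx, A#)
  read x, top A: go to q0, push ε → (q0, yxyxyxyyxx, #)
  read y, top #: go to q3, push A# → (q3, xyxyxyyxx, A#)
  read x, top A: go to q0, push ε → (q0, yxyxyyxx, #)
  read y, top #: go to q3, push A# → (q3, xyxyyxx, A#)
  read x, top A: go to q0, push ε → (q0, yxyyxx, #)
  read y, top #: go to q3, push A# → (q3, xyyxx, A#)
  read x, top A: go to q0, push ε → (q0, yyxx, #)
  read y, top #: go to q3, push A# → (q3, yxx, A#)
No transition applies at (q3, yxx, A#); input not fully consumed.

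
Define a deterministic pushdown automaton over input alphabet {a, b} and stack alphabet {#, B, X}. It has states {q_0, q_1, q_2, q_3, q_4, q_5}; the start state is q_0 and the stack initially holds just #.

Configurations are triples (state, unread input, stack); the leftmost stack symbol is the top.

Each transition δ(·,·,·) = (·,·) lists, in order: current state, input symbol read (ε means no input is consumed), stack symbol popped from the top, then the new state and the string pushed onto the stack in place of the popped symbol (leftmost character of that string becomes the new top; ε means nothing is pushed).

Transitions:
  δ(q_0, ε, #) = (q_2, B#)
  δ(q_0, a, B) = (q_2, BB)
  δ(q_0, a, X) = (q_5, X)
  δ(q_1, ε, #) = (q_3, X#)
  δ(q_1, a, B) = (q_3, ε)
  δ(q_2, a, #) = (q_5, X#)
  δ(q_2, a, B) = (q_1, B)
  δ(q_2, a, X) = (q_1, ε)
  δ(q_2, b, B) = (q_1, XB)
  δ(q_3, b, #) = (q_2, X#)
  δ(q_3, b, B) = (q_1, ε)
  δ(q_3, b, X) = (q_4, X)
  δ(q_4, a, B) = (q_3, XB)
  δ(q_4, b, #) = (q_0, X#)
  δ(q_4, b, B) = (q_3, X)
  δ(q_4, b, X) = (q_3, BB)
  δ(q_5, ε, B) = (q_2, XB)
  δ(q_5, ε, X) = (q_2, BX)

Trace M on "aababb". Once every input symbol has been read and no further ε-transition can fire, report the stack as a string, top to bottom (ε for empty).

(q_0, aababb, #)
  ε-move, top #: go to q_2, push B# → (q_2, aababb, B#)
  read a, top B: go to q_1, push B → (q_1, ababb, B#)
  read a, top B: go to q_3, push ε → (q_3, babb, #)
  read b, top #: go to q_2, push X# → (q_2, abb, X#)
  read a, top X: go to q_1, push ε → (q_1, bb, #)
  ε-move, top #: go to q_3, push X# → (q_3, bb, X#)
  read b, top X: go to q_4, push X → (q_4, b, X#)
  read b, top X: go to q_3, push BB → (q_3, ε, BB#)
All input consumed in state q_3 with stack BB#.

BB#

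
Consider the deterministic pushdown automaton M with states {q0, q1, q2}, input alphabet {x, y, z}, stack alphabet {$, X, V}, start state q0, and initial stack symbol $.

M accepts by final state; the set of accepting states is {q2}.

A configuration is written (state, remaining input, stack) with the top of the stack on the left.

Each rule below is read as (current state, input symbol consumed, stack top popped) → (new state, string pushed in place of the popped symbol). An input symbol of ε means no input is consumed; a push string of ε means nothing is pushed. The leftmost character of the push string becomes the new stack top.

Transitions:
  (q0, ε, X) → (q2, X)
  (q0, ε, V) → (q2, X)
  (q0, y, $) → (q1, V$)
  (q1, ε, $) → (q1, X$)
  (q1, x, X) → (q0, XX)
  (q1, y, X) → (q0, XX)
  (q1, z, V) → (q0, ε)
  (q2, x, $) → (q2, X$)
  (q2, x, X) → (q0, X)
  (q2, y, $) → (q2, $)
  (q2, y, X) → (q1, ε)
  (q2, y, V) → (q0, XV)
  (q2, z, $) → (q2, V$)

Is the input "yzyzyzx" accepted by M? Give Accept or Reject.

Reject

(q0, yzyzyzx, $)
  read y, top $: go to q1, push V$ → (q1, zyzyzx, V$)
  read z, top V: go to q0, push ε → (q0, yzyzx, $)
  read y, top $: go to q1, push V$ → (q1, zyzx, V$)
  read z, top V: go to q0, push ε → (q0, yzx, $)
  read y, top $: go to q1, push V$ → (q1, zx, V$)
  read z, top V: go to q0, push ε → (q0, x, $)
No transition applies at (q0, x, $); input not fully consumed.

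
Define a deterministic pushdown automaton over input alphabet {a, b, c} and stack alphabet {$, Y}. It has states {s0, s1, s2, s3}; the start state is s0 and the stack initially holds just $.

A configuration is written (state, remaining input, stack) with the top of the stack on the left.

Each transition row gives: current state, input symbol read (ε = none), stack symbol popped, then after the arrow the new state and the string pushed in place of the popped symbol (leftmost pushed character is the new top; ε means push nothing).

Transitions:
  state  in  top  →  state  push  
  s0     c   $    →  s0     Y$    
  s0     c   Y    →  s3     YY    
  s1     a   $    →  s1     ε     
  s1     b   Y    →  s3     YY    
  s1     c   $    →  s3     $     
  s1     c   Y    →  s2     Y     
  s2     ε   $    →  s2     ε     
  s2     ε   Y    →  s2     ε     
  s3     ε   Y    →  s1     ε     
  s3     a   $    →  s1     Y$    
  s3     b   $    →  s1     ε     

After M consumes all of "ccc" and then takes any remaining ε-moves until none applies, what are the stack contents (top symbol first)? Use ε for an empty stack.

(s0, ccc, $) ⊢ (s0, cc, Y$) ⊢ (s3, c, YY$) ⊢ (s1, c, Y$) ⊢ (s2, ε, Y$) ⊢ (s2, ε, $) ⊢ (s2, ε, ε)
All input consumed in state s2 with stack ε.

ε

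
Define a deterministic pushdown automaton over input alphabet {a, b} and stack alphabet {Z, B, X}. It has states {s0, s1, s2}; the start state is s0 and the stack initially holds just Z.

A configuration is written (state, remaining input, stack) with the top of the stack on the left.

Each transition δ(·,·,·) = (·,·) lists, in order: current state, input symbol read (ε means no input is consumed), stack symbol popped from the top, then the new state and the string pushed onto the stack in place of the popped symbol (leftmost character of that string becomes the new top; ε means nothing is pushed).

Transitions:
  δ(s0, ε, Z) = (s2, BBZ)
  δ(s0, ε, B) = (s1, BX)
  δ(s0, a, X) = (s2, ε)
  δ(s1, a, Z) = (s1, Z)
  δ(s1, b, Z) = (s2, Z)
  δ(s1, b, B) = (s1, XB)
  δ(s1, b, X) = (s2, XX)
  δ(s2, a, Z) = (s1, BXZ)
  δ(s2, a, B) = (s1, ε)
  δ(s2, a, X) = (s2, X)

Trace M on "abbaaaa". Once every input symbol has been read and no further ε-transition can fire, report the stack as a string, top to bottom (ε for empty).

XXBZ

(s0, abbaaaa, Z) ⊢ (s2, abbaaaa, BBZ) ⊢ (s1, bbaaaa, BZ) ⊢ (s1, baaaa, XBZ) ⊢ (s2, aaaa, XXBZ) ⊢ (s2, aaa, XXBZ) ⊢ (s2, aa, XXBZ) ⊢ (s2, a, XXBZ) ⊢ (s2, ε, XXBZ)
All input consumed in state s2 with stack XXBZ.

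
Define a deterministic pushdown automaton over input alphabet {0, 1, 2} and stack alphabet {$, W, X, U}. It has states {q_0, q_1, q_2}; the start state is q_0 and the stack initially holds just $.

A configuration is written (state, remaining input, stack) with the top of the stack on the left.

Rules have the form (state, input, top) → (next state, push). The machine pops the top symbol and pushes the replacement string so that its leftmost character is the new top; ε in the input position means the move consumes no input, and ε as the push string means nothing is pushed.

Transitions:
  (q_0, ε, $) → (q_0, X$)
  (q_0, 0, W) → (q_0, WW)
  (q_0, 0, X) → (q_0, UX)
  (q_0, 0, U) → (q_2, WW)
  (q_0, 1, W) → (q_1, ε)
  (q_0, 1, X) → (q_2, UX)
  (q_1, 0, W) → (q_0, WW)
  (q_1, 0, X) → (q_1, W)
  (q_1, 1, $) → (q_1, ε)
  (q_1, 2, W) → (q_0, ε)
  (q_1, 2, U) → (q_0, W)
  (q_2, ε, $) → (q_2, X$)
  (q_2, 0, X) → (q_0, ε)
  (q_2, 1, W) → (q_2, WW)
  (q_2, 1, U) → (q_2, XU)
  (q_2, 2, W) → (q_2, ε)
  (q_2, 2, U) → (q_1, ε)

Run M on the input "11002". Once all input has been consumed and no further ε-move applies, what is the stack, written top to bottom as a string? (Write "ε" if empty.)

(q_0, 11002, $)
  ε-move, top $: go to q_0, push X$ → (q_0, 11002, X$)
  read 1, top X: go to q_2, push UX → (q_2, 1002, UX$)
  read 1, top U: go to q_2, push XU → (q_2, 002, XUX$)
  read 0, top X: go to q_0, push ε → (q_0, 02, UX$)
  read 0, top U: go to q_2, push WW → (q_2, 2, WWX$)
  read 2, top W: go to q_2, push ε → (q_2, ε, WX$)
All input consumed in state q_2 with stack WX$.

WX$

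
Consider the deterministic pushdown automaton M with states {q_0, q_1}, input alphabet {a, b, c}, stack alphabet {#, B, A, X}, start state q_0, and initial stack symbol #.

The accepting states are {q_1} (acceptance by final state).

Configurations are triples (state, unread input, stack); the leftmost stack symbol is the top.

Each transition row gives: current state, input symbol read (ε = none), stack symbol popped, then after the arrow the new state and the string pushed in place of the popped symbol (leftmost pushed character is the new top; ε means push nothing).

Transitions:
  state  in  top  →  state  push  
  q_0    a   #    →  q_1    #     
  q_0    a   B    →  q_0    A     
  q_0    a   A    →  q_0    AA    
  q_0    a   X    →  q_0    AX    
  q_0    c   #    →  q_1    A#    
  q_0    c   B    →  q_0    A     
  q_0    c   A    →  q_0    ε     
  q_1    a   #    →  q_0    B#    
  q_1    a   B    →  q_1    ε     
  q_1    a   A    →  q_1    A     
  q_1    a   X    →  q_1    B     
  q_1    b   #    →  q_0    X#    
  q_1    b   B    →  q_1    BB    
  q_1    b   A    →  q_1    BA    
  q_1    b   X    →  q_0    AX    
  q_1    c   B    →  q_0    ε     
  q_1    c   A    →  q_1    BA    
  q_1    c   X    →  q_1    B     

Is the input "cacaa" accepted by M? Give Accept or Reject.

(q_0, cacaa, #)
  read c, top #: go to q_1, push A# → (q_1, acaa, A#)
  read a, top A: go to q_1, push A → (q_1, caa, A#)
  read c, top A: go to q_1, push BA → (q_1, aa, BA#)
  read a, top B: go to q_1, push ε → (q_1, a, A#)
  read a, top A: go to q_1, push A → (q_1, ε, A#)
All input consumed; state q_1 ∈ F.

Accept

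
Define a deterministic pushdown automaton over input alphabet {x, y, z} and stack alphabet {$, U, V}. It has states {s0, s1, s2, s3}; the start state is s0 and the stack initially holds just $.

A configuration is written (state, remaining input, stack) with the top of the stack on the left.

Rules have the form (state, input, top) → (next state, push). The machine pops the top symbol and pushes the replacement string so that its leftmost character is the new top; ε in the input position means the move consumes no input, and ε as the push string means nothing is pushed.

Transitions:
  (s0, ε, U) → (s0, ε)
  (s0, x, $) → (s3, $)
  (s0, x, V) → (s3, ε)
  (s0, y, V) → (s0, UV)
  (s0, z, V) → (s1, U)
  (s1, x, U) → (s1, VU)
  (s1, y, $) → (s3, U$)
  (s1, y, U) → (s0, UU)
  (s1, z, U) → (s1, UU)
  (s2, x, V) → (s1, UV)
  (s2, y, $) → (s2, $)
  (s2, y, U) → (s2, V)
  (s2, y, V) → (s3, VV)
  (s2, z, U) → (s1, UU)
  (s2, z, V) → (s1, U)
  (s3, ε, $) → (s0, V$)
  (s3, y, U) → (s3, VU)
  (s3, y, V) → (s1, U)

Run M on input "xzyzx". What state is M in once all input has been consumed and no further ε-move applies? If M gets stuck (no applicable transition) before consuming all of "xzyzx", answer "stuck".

(s0, xzyzx, $) ⊢ (s3, zyzx, $) ⊢ (s0, zyzx, V$) ⊢ (s1, yzx, U$) ⊢ (s0, zx, UU$) ⊢ (s0, zx, U$) ⊢ (s0, zx, $)
No transition for (s0, z, top $); M blocks with input zx remaining.

stuck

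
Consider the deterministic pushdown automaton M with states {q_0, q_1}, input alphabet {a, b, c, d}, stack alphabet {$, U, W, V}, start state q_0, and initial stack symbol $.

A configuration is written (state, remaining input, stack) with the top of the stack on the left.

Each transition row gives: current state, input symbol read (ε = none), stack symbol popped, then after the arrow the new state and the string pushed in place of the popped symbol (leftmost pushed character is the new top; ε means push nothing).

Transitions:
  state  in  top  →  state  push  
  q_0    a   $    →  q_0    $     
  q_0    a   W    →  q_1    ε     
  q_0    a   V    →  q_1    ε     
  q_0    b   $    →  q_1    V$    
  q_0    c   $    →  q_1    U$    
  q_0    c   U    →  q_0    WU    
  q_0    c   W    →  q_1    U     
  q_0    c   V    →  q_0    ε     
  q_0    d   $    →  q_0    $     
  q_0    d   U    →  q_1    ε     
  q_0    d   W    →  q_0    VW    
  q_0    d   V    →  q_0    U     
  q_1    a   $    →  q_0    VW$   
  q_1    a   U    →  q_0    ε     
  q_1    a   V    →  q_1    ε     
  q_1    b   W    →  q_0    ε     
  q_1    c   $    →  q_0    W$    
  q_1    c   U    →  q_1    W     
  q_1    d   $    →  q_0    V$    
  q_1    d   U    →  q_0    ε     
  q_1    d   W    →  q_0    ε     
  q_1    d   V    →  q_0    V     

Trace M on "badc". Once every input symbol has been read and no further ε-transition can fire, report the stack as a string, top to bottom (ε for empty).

$

(q_0, badc, $) ⊢ (q_1, adc, V$) ⊢ (q_1, dc, $) ⊢ (q_0, c, V$) ⊢ (q_0, ε, $)
All input consumed in state q_0 with stack $.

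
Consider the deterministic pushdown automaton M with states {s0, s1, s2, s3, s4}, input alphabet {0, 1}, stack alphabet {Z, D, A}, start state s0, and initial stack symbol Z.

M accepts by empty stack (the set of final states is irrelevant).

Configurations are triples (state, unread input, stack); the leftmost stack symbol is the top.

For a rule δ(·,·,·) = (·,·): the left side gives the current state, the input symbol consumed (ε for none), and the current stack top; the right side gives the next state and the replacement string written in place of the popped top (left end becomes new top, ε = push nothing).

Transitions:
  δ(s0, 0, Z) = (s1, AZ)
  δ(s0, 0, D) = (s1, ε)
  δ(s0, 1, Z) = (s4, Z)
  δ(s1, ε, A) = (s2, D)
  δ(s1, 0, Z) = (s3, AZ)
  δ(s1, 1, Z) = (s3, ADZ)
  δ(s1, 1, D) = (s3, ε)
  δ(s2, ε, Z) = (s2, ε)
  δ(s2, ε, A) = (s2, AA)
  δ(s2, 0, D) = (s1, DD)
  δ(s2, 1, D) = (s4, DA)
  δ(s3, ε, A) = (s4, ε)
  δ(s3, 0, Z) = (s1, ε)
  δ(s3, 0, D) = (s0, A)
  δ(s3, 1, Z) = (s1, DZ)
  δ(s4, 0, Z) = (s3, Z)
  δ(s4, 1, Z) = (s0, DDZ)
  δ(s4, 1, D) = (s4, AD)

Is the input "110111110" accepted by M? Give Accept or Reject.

Accept

(s0, 110111110, Z) ⊢ (s4, 10111110, Z) ⊢ (s0, 0111110, DDZ) ⊢ (s1, 111110, DZ) ⊢ (s3, 11110, Z) ⊢ (s1, 1110, DZ) ⊢ (s3, 110, Z) ⊢ (s1, 10, DZ) ⊢ (s3, 0, Z) ⊢ (s1, ε, ε)
All input consumed and the stack is empty.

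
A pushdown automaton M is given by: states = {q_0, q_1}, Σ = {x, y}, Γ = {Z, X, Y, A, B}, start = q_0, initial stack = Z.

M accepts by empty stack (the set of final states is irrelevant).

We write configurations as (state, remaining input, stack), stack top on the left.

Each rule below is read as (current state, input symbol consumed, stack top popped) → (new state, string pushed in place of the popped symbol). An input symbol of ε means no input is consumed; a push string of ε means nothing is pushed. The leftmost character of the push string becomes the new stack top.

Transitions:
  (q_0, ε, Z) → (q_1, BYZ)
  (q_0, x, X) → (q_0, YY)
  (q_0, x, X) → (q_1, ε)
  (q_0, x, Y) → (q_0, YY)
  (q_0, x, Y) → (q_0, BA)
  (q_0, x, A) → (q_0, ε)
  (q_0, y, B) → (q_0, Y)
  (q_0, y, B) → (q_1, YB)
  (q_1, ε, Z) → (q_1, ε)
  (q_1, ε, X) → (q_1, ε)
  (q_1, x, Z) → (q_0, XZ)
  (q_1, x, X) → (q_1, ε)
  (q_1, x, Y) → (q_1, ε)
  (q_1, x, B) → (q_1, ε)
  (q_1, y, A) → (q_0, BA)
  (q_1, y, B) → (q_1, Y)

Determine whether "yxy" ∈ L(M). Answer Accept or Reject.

No computation consumes all input and empties the stack.

Reject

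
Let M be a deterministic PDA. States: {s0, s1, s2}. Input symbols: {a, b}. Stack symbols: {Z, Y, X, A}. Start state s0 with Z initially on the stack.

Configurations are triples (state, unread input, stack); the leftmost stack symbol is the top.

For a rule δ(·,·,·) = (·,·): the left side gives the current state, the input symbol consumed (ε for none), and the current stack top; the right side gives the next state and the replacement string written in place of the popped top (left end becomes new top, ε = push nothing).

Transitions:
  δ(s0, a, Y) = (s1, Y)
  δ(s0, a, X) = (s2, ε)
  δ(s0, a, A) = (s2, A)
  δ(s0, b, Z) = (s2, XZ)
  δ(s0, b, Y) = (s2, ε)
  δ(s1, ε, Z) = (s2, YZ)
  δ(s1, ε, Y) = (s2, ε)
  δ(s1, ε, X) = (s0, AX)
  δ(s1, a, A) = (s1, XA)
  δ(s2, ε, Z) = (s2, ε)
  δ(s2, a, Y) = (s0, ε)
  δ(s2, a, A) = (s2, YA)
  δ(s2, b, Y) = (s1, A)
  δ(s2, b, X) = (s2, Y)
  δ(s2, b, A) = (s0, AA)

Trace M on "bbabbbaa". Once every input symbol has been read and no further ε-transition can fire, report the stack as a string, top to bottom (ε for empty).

(s0, bbabbbaa, Z)
  read b, top Z: go to s2, push XZ → (s2, babbbaa, XZ)
  read b, top X: go to s2, push Y → (s2, abbbaa, YZ)
  read a, top Y: go to s0, push ε → (s0, bbbaa, Z)
  read b, top Z: go to s2, push XZ → (s2, bbaa, XZ)
  read b, top X: go to s2, push Y → (s2, baa, YZ)
  read b, top Y: go to s1, push A → (s1, aa, AZ)
  read a, top A: go to s1, push XA → (s1, a, XAZ)
  ε-move, top X: go to s0, push AX → (s0, a, AXAZ)
  read a, top A: go to s2, push A → (s2, ε, AXAZ)
All input consumed in state s2 with stack AXAZ.

AXAZ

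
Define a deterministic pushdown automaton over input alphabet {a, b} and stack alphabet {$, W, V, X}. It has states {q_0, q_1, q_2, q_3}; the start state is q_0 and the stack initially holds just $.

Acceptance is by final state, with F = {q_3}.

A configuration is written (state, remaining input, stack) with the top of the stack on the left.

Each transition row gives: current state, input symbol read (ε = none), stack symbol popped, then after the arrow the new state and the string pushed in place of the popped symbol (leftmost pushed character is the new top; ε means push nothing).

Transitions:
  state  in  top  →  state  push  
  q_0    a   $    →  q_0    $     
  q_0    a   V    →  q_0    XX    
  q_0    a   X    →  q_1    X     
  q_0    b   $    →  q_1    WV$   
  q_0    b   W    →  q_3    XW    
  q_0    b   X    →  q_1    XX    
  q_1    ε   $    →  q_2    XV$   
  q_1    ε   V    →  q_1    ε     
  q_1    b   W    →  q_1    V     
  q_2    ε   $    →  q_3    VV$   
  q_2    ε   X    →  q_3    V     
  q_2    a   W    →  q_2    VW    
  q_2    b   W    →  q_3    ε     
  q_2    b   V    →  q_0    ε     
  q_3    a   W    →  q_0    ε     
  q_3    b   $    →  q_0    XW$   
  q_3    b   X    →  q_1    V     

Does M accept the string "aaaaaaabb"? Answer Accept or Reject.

Accept

(q_0, aaaaaaabb, $) ⊢ (q_0, aaaaaabb, $) ⊢ (q_0, aaaaabb, $) ⊢ (q_0, aaaabb, $) ⊢ (q_0, aaabb, $) ⊢ (q_0, aabb, $) ⊢ (q_0, abb, $) ⊢ (q_0, bb, $) ⊢ (q_1, b, WV$) ⊢ (q_1, ε, VV$) ⊢ (q_1, ε, V$) ⊢ (q_1, ε, $) ⊢ (q_2, ε, XV$) ⊢ (q_3, ε, VV$)
All input consumed; state q_3 ∈ F.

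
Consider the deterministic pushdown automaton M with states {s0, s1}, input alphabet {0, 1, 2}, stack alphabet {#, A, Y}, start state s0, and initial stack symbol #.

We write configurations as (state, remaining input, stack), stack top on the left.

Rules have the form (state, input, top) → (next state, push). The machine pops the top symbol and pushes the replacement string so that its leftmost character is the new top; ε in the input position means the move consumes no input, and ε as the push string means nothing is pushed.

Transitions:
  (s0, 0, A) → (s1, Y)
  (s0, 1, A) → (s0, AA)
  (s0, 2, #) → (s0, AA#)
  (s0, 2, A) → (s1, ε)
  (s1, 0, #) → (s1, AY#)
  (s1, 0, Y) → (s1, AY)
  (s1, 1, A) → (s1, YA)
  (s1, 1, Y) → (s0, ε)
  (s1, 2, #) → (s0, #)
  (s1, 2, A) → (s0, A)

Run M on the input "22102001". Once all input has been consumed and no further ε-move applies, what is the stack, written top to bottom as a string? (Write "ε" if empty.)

YAYYA#

(s0, 22102001, #) ⊢ (s0, 2102001, AA#) ⊢ (s1, 102001, A#) ⊢ (s1, 02001, YA#) ⊢ (s1, 2001, AYA#) ⊢ (s0, 001, AYA#) ⊢ (s1, 01, YYA#) ⊢ (s1, 1, AYYA#) ⊢ (s1, ε, YAYYA#)
All input consumed in state s1 with stack YAYYA#.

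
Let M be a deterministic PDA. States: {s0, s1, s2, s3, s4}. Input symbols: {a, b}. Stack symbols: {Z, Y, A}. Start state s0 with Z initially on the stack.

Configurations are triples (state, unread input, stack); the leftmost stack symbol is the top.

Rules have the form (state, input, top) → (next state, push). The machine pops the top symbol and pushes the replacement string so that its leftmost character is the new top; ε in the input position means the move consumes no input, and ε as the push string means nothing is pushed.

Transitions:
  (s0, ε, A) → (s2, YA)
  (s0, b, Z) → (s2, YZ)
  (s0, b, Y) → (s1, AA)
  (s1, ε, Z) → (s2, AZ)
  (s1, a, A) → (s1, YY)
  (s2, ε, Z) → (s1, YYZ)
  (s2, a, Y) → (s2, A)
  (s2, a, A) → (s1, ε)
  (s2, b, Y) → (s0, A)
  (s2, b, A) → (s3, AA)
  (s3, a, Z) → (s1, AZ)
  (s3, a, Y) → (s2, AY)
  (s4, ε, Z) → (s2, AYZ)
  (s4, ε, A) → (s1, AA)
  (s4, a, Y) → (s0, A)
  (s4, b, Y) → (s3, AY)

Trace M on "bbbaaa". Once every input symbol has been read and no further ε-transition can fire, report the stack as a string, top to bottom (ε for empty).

(s0, bbbaaa, Z) ⊢ (s2, bbaaa, YZ) ⊢ (s0, baaa, AZ) ⊢ (s2, baaa, YAZ) ⊢ (s0, aaa, AAZ) ⊢ (s2, aaa, YAAZ) ⊢ (s2, aa, AAAZ) ⊢ (s1, a, AAZ) ⊢ (s1, ε, YYAZ)
All input consumed in state s1 with stack YYAZ.

YYAZ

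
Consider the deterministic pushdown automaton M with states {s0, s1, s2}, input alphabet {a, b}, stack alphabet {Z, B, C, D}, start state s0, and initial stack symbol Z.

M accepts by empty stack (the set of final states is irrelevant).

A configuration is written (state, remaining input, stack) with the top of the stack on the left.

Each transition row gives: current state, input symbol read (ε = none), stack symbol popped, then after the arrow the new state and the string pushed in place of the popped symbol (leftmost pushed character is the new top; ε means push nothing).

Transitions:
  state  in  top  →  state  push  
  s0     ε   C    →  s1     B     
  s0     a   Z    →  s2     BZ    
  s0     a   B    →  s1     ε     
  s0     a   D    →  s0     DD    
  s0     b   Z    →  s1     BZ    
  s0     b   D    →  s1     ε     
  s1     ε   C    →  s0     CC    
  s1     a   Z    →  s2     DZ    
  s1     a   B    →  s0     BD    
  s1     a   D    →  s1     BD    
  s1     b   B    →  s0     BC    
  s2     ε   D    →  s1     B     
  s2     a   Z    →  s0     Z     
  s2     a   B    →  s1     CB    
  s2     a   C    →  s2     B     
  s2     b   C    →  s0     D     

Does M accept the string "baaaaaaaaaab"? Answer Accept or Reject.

(s0, baaaaaaaaaab, Z)
  read b, top Z: go to s1, push BZ → (s1, aaaaaaaaaab, BZ)
  read a, top B: go to s0, push BD → (s0, aaaaaaaaab, BDZ)
  read a, top B: go to s1, push ε → (s1, aaaaaaaab, DZ)
  read a, top D: go to s1, push BD → (s1, aaaaaaab, BDZ)
  read a, top B: go to s0, push BD → (s0, aaaaaab, BDDZ)
  read a, top B: go to s1, push ε → (s1, aaaaab, DDZ)
  read a, top D: go to s1, push BD → (s1, aaaab, BDDZ)
  read a, top B: go to s0, push BD → (s0, aaab, BDDDZ)
  read a, top B: go to s1, push ε → (s1, aab, DDDZ)
  read a, top D: go to s1, push BD → (s1, ab, BDDDZ)
  read a, top B: go to s0, push BD → (s0, b, BDDDDZ)
No transition applies at (s0, b, BDDDDZ); input not fully consumed.

Reject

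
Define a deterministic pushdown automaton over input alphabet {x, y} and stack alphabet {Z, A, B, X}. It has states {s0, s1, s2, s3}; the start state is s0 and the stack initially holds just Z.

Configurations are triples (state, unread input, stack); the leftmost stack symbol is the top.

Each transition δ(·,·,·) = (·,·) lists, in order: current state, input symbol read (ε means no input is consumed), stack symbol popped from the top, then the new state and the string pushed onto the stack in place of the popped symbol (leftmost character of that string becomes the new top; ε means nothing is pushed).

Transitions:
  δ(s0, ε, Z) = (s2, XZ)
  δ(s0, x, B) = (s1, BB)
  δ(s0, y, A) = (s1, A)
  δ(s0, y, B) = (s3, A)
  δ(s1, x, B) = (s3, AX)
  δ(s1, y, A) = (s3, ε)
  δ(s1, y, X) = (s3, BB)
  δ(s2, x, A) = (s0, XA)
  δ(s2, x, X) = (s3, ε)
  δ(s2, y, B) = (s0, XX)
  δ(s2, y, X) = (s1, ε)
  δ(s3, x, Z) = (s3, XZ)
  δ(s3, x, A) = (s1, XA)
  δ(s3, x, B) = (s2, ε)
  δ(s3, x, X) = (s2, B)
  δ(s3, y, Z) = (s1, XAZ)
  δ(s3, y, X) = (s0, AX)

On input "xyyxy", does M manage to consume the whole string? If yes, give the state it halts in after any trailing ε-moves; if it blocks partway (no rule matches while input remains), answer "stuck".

(s0, xyyxy, Z)
  ε-move, top Z: go to s2, push XZ → (s2, xyyxy, XZ)
  read x, top X: go to s3, push ε → (s3, yyxy, Z)
  read y, top Z: go to s1, push XAZ → (s1, yxy, XAZ)
  read y, top X: go to s3, push BB → (s3, xy, BBAZ)
  read x, top B: go to s2, push ε → (s2, y, BAZ)
  read y, top B: go to s0, push XX → (s0, ε, XXAZ)
All input consumed; M is in state s0.

s0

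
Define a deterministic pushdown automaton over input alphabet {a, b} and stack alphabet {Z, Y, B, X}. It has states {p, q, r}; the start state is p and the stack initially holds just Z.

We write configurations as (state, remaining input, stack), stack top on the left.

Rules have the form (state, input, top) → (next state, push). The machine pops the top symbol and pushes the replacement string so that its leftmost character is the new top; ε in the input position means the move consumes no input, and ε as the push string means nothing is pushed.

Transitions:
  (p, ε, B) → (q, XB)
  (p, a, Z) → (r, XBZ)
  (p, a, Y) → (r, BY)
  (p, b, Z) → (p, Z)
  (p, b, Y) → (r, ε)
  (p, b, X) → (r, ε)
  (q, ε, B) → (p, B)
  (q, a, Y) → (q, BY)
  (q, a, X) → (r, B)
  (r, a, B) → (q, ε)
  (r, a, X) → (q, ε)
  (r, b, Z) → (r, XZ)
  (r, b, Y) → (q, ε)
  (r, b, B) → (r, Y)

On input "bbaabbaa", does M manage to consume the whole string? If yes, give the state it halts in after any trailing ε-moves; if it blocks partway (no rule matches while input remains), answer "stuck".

(p, bbaabbaa, Z)
  read b, top Z: go to p, push Z → (p, baabbaa, Z)
  read b, top Z: go to p, push Z → (p, aabbaa, Z)
  read a, top Z: go to r, push XBZ → (r, abbaa, XBZ)
  read a, top X: go to q, push ε → (q, bbaa, BZ)
  ε-move, top B: go to p, push B → (p, bbaa, BZ)
  ε-move, top B: go to q, push XB → (q, bbaa, XBZ)
No transition for (q, b, top X); M blocks with input bbaa remaining.

stuck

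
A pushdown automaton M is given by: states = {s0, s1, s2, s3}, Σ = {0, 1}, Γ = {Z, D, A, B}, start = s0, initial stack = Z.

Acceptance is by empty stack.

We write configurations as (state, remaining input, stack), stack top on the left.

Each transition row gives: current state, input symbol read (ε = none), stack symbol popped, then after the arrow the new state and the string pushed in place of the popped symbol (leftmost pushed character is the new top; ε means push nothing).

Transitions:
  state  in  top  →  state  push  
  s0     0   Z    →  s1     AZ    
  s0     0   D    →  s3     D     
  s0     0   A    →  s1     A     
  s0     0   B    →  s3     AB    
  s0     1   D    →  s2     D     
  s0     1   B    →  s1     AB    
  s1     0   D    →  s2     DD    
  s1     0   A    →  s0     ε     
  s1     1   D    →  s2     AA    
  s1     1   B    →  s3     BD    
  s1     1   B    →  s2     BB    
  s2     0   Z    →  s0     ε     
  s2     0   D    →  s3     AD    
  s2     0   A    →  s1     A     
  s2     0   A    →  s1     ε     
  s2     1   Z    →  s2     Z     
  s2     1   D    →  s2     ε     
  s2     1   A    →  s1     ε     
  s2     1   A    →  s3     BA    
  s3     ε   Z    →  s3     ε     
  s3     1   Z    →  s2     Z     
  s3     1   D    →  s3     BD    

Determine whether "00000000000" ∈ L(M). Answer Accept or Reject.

No computation consumes all input and empties the stack.

Reject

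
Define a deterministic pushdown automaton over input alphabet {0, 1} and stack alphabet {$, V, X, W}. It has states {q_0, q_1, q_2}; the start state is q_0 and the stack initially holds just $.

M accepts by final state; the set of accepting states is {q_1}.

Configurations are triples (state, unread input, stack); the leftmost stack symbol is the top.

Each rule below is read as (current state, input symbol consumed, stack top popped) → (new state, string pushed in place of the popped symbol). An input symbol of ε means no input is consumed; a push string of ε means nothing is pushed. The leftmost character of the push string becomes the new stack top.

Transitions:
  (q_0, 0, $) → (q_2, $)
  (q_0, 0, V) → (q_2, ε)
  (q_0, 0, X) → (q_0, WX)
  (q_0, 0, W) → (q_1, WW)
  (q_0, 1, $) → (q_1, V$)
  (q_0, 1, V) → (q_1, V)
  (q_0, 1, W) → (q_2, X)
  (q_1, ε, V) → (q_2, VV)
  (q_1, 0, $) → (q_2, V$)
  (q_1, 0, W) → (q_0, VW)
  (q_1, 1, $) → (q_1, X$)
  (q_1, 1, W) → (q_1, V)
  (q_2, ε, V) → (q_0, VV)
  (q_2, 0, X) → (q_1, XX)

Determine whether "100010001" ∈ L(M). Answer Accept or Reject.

Accept

(q_0, 100010001, $)
  read 1, top $: go to q_1, push V$ → (q_1, 00010001, V$)
  ε-move, top V: go to q_2, push VV → (q_2, 00010001, VV$)
  ε-move, top V: go to q_0, push VV → (q_0, 00010001, VVV$)
  read 0, top V: go to q_2, push ε → (q_2, 0010001, VV$)
  ε-move, top V: go to q_0, push VV → (q_0, 0010001, VVV$)
  read 0, top V: go to q_2, push ε → (q_2, 010001, VV$)
  ε-move, top V: go to q_0, push VV → (q_0, 010001, VVV$)
  read 0, top V: go to q_2, push ε → (q_2, 10001, VV$)
  ε-move, top V: go to q_0, push VV → (q_0, 10001, VVV$)
  read 1, top V: go to q_1, push V → (q_1, 0001, VVV$)
  ε-move, top V: go to q_2, push VV → (q_2, 0001, VVVV$)
  ε-move, top V: go to q_0, push VV → (q_0, 0001, VVVVV$)
  read 0, top V: go to q_2, push ε → (q_2, 001, VVVV$)
  ε-move, top V: go to q_0, push VV → (q_0, 001, VVVVV$)
  read 0, top V: go to q_2, push ε → (q_2, 01, VVVV$)
  ε-move, top V: go to q_0, push VV → (q_0, 01, VVVVV$)
  read 0, top V: go to q_2, push ε → (q_2, 1, VVVV$)
  ε-move, top V: go to q_0, push VV → (q_0, 1, VVVVV$)
  read 1, top V: go to q_1, push V → (q_1, ε, VVVVV$)
All input consumed; state q_1 ∈ F.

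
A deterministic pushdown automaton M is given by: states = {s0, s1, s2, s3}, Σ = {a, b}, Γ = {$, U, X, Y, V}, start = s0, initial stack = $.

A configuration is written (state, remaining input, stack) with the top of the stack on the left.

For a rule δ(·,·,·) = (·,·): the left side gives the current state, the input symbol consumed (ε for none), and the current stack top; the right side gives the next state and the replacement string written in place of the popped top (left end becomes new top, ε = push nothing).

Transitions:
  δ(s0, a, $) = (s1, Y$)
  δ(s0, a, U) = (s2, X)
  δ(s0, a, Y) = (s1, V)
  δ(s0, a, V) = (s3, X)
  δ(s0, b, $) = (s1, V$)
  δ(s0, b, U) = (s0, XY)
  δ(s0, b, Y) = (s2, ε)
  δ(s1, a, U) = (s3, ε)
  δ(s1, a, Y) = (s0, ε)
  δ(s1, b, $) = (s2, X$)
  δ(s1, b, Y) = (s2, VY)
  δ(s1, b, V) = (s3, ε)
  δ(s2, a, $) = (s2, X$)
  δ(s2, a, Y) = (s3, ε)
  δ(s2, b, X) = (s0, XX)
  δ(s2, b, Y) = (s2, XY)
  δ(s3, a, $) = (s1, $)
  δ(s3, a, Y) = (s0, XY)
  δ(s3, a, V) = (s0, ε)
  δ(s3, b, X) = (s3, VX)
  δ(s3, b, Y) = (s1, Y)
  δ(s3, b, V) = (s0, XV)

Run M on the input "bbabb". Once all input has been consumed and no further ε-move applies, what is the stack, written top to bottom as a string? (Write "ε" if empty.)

(s0, bbabb, $) ⊢ (s1, babb, V$) ⊢ (s3, abb, $) ⊢ (s1, bb, $) ⊢ (s2, b, X$) ⊢ (s0, ε, XX$)
All input consumed in state s0 with stack XX$.

XX$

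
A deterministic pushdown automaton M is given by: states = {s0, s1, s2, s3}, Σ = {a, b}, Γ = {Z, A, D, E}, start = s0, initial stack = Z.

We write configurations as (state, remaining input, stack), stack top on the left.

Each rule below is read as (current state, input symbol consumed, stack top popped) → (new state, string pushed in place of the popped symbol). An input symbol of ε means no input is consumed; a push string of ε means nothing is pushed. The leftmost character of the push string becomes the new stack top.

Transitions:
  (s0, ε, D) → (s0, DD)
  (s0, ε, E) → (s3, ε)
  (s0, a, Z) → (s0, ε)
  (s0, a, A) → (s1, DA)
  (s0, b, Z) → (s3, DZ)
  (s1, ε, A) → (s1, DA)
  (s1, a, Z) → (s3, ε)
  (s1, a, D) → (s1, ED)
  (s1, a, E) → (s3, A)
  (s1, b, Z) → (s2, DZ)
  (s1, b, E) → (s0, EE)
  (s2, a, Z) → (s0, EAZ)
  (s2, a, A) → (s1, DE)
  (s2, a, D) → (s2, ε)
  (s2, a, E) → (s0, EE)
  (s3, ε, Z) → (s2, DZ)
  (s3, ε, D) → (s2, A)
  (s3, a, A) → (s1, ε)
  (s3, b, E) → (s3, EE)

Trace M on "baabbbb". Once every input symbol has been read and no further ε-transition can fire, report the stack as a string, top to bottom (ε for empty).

EEEEDEZ

(s0, baabbbb, Z)
  read b, top Z: go to s3, push DZ → (s3, aabbbb, DZ)
  ε-move, top D: go to s2, push A → (s2, aabbbb, AZ)
  read a, top A: go to s1, push DE → (s1, abbbb, DEZ)
  read a, top D: go to s1, push ED → (s1, bbbb, EDEZ)
  read b, top E: go to s0, push EE → (s0, bbb, EEDEZ)
  ε-move, top E: go to s3, push ε → (s3, bbb, EDEZ)
  read b, top E: go to s3, push EE → (s3, bb, EEDEZ)
  read b, top E: go to s3, push EE → (s3, b, EEEDEZ)
  read b, top E: go to s3, push EE → (s3, ε, EEEEDEZ)
All input consumed in state s3 with stack EEEEDEZ.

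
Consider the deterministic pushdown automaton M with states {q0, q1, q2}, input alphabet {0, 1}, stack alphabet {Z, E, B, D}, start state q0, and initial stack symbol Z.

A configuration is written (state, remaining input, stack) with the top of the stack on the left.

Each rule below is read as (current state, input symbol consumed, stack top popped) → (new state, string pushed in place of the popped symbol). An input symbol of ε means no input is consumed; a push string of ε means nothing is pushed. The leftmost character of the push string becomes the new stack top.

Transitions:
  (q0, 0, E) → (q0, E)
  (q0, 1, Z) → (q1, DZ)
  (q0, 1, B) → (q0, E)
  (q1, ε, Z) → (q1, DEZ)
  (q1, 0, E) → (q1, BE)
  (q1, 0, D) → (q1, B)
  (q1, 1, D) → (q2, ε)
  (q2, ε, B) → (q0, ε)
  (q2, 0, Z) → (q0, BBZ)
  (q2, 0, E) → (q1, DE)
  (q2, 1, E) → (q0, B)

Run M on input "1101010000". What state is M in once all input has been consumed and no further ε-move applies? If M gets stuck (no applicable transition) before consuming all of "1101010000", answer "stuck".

(q0, 1101010000, Z) ⊢ (q1, 101010000, DZ) ⊢ (q2, 01010000, Z) ⊢ (q0, 1010000, BBZ) ⊢ (q0, 010000, EBZ) ⊢ (q0, 10000, EBZ)
No transition for (q0, 1, top E); M blocks with input 10000 remaining.

stuck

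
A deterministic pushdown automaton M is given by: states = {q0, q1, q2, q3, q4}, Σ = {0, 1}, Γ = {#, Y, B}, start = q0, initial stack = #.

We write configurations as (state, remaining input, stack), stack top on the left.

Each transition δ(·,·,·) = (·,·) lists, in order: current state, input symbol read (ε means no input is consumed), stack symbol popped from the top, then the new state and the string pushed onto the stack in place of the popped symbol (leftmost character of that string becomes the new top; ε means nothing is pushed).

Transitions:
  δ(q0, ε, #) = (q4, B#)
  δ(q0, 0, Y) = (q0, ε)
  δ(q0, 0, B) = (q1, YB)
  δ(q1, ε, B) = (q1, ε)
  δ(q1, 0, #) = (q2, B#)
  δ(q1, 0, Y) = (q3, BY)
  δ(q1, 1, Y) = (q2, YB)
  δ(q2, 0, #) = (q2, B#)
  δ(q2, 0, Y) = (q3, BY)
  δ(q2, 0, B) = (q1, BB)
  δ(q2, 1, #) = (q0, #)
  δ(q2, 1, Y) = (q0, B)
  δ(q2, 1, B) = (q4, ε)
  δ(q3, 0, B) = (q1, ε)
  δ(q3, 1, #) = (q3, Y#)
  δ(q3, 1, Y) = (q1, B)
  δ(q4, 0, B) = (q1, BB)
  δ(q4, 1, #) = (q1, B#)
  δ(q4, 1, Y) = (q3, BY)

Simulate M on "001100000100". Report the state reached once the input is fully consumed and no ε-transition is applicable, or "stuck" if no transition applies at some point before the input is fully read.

stuck

(q0, 001100000100, #)
  ε-move, top #: go to q4, push B# → (q4, 001100000100, B#)
  read 0, top B: go to q1, push BB → (q1, 01100000100, BB#)
  ε-move, top B: go to q1, push ε → (q1, 01100000100, B#)
  ε-move, top B: go to q1, push ε → (q1, 01100000100, #)
  read 0, top #: go to q2, push B# → (q2, 1100000100, B#)
  read 1, top B: go to q4, push ε → (q4, 100000100, #)
  read 1, top #: go to q1, push B# → (q1, 00000100, B#)
  ε-move, top B: go to q1, push ε → (q1, 00000100, #)
  read 0, top #: go to q2, push B# → (q2, 0000100, B#)
  read 0, top B: go to q1, push BB → (q1, 000100, BB#)
  ε-move, top B: go to q1, push ε → (q1, 000100, B#)
  ε-move, top B: go to q1, push ε → (q1, 000100, #)
  read 0, top #: go to q2, push B# → (q2, 00100, B#)
  read 0, top B: go to q1, push BB → (q1, 0100, BB#)
  ε-move, top B: go to q1, push ε → (q1, 0100, B#)
  ε-move, top B: go to q1, push ε → (q1, 0100, #)
  read 0, top #: go to q2, push B# → (q2, 100, B#)
  read 1, top B: go to q4, push ε → (q4, 00, #)
No transition for (q4, 0, top #); M blocks with input 00 remaining.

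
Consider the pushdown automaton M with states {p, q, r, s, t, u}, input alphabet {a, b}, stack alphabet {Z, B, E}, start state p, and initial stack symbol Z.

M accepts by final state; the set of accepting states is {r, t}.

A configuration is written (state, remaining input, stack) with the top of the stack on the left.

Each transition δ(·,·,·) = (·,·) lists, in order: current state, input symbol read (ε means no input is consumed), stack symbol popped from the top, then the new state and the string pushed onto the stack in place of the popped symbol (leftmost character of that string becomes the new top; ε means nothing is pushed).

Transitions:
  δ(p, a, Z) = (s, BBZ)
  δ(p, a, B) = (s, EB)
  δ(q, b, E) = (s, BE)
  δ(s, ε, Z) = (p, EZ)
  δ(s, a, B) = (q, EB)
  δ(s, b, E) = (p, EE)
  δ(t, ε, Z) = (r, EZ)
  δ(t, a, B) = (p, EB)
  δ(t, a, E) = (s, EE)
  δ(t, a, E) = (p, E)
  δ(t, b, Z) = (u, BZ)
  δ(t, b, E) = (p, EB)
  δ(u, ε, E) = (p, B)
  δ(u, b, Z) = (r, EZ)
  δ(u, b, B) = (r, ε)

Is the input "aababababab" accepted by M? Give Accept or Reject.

No computation consumes all input and reaches a final state.

Reject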